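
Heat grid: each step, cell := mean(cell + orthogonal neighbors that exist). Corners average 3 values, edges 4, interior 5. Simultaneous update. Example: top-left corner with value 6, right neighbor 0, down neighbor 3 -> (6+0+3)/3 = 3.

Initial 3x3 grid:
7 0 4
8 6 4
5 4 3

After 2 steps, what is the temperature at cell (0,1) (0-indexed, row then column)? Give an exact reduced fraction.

Step 1: cell (0,1) = 17/4
Step 2: cell (0,1) = 979/240
Full grid after step 2:
  21/4 979/240 67/18
  647/120 239/50 899/240
  50/9 547/120 149/36

Answer: 979/240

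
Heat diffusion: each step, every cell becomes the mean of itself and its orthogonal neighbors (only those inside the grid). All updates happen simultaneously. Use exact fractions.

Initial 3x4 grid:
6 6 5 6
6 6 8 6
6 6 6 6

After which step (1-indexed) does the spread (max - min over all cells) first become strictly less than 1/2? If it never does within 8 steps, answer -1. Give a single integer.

Answer: 2

Derivation:
Step 1: max=13/2, min=17/3, spread=5/6
Step 2: max=637/100, min=71/12, spread=34/75
  -> spread < 1/2 first at step 2
Step 3: max=7531/1200, min=451/75, spread=21/80
Step 4: max=134707/21600, min=32533/5400, spread=61/288
Step 5: max=1672601/270000, min=1965857/324000, spread=206321/1620000
Step 6: max=160451839/25920000, min=118021573/19440000, spread=370769/3110400
Step 7: max=28799580503/4665600000, min=7101411707/1166400000, spread=5252449/62208000
Step 8: max=1726281748277/279936000000, min=426508614913/69984000000, spread=161978309/2239488000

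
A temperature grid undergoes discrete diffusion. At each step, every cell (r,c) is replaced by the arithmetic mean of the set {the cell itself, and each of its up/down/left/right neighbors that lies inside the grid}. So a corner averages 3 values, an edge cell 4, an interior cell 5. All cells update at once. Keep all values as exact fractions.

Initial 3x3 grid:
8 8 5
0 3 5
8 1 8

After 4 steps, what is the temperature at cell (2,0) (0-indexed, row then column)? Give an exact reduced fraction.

Step 1: cell (2,0) = 3
Step 2: cell (2,0) = 17/4
Step 3: cell (2,0) = 991/240
Step 4: cell (2,0) = 21299/4800
Full grid after step 4:
  640873/129600 1082279/216000 25049/4800
  3947741/864000 145141/30000 4227991/864000
  21299/4800 965029/216000 615323/129600

Answer: 21299/4800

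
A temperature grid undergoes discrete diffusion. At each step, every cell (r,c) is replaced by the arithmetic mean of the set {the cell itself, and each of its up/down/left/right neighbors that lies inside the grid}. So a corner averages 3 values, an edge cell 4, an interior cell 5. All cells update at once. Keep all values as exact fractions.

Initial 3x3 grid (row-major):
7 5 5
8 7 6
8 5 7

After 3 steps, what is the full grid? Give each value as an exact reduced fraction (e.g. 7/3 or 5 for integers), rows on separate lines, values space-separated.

Answer: 7061/1080 472/75 12857/2160
48937/7200 6373/1000 88849/14400
1633/240 31733/4800 563/90

Derivation:
After step 1:
  20/3 6 16/3
  15/2 31/5 25/4
  7 27/4 6
After step 2:
  121/18 121/20 211/36
  821/120 327/50 1427/240
  85/12 519/80 19/3
After step 3:
  7061/1080 472/75 12857/2160
  48937/7200 6373/1000 88849/14400
  1633/240 31733/4800 563/90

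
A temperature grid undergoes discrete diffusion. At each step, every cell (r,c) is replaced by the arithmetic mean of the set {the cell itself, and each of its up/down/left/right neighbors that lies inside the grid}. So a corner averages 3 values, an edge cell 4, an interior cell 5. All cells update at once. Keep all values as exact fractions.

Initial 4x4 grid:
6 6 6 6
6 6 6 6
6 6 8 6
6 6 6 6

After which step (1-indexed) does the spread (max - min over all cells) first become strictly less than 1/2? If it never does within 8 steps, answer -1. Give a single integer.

Answer: 2

Derivation:
Step 1: max=13/2, min=6, spread=1/2
Step 2: max=161/25, min=6, spread=11/25
  -> spread < 1/2 first at step 2
Step 3: max=7567/1200, min=6, spread=367/1200
Step 4: max=33971/5400, min=1813/300, spread=1337/5400
Step 5: max=1013669/162000, min=54469/9000, spread=33227/162000
Step 6: max=30374327/4860000, min=328049/54000, spread=849917/4860000
Step 7: max=908514347/145800000, min=4928533/810000, spread=21378407/145800000
Step 8: max=27210462371/4374000000, min=1481688343/243000000, spread=540072197/4374000000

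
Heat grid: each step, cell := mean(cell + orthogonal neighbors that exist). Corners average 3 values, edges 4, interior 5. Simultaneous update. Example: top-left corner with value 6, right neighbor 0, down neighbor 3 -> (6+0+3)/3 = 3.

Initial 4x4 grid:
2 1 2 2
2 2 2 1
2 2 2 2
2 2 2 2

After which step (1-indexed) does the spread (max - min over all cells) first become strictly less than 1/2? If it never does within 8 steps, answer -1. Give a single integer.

Answer: 1

Derivation:
Step 1: max=2, min=5/3, spread=1/3
  -> spread < 1/2 first at step 1
Step 2: max=2, min=31/18, spread=5/18
Step 3: max=2, min=937/540, spread=143/540
Step 4: max=446/225, min=28519/16200, spread=3593/16200
Step 5: max=53131/27000, min=172871/97200, spread=92003/486000
Step 6: max=65933/33750, min=26165143/14580000, spread=2317913/14580000
Step 7: max=15097/7776, min=790641727/437400000, spread=58564523/437400000
Step 8: max=703861007/364500000, min=23862473419/13122000000, spread=1476522833/13122000000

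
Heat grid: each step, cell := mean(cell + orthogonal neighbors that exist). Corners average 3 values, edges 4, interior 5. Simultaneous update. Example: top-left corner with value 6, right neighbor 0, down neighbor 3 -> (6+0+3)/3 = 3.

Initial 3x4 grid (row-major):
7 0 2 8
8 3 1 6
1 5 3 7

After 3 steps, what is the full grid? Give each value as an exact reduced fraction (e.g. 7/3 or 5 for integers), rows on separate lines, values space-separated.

After step 1:
  5 3 11/4 16/3
  19/4 17/5 3 11/2
  14/3 3 4 16/3
After step 2:
  17/4 283/80 169/48 163/36
  1069/240 343/100 373/100 115/24
  149/36 113/30 23/6 89/18
After step 3:
  1469/360 8843/2400 27569/7200 1849/432
  58583/14400 11351/3000 23167/6000 32389/7200
  8899/2160 3413/900 14647/3600 977/216

Answer: 1469/360 8843/2400 27569/7200 1849/432
58583/14400 11351/3000 23167/6000 32389/7200
8899/2160 3413/900 14647/3600 977/216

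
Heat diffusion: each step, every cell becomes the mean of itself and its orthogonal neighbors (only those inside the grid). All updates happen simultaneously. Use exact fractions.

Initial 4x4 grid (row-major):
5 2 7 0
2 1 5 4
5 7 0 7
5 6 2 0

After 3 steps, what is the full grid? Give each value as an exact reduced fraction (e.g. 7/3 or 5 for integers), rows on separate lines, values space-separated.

After step 1:
  3 15/4 7/2 11/3
  13/4 17/5 17/5 4
  19/4 19/5 21/5 11/4
  16/3 5 2 3
After step 2:
  10/3 273/80 859/240 67/18
  18/5 88/25 37/10 829/240
  257/60 423/100 323/100 279/80
  181/36 121/30 71/20 31/12
After step 3:
  2483/720 2769/800 5189/1440 484/135
  4421/1200 1477/400 1049/300 5171/1440
  15427/3600 5789/1500 7279/2000 2551/800
  1201/270 15157/3600 4019/1200 2309/720

Answer: 2483/720 2769/800 5189/1440 484/135
4421/1200 1477/400 1049/300 5171/1440
15427/3600 5789/1500 7279/2000 2551/800
1201/270 15157/3600 4019/1200 2309/720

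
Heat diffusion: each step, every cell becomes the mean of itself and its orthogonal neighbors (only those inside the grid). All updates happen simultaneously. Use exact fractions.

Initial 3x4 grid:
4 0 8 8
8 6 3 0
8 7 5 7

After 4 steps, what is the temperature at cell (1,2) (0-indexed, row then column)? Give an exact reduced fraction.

Answer: 446791/90000

Derivation:
Step 1: cell (1,2) = 22/5
Step 2: cell (1,2) = 479/100
Step 3: cell (1,2) = 29441/6000
Step 4: cell (1,2) = 446791/90000
Full grid after step 4:
  56617/10800 120071/24000 1039799/216000 19127/4050
  2416673/432000 480791/90000 446791/90000 2065243/432000
  385627/64800 19051/3375 46601/9000 105569/21600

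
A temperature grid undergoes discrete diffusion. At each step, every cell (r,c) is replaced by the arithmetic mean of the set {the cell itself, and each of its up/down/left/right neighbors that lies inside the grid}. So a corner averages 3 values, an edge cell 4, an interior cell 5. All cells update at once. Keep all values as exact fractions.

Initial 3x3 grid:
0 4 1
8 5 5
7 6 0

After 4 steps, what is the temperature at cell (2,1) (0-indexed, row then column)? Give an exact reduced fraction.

Answer: 2015087/432000

Derivation:
Step 1: cell (2,1) = 9/2
Step 2: cell (2,1) = 623/120
Step 3: cell (2,1) = 33121/7200
Step 4: cell (2,1) = 2015087/432000
Full grid after step 4:
  30529/7200 1729087/432000 465547/129600
  170101/36000 504721/120000 379561/96000
  105587/21600 2015087/432000 536747/129600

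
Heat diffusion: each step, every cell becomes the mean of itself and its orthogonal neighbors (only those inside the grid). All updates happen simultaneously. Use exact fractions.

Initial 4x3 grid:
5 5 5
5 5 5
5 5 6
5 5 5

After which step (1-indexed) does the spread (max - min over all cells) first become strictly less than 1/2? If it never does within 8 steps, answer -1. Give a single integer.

Answer: 1

Derivation:
Step 1: max=16/3, min=5, spread=1/3
  -> spread < 1/2 first at step 1
Step 2: max=631/120, min=5, spread=31/120
Step 3: max=5611/1080, min=5, spread=211/1080
Step 4: max=556897/108000, min=9047/1800, spread=14077/108000
Step 5: max=5000407/972000, min=543683/108000, spread=5363/48600
Step 6: max=149540809/29160000, min=302869/60000, spread=93859/1166400
Step 7: max=8958274481/1749600000, min=491336467/97200000, spread=4568723/69984000
Step 8: max=536660435629/104976000000, min=14761618889/2916000000, spread=8387449/167961600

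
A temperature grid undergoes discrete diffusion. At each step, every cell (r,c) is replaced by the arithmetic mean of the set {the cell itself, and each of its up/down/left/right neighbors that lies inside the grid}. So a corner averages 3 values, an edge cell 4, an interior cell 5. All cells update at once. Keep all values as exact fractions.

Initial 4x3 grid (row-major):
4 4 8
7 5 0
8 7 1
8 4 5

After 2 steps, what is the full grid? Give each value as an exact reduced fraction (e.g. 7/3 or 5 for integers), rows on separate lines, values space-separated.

Answer: 65/12 377/80 17/4
231/40 487/100 307/80
151/24 527/100 181/48
121/18 21/4 151/36

Derivation:
After step 1:
  5 21/4 4
  6 23/5 7/2
  15/2 5 13/4
  20/3 6 10/3
After step 2:
  65/12 377/80 17/4
  231/40 487/100 307/80
  151/24 527/100 181/48
  121/18 21/4 151/36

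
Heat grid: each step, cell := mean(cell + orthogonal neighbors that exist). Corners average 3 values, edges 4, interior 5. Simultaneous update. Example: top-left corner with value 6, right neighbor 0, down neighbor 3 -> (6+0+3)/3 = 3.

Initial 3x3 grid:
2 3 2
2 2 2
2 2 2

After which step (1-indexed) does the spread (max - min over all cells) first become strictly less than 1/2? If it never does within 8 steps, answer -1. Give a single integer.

Answer: 1

Derivation:
Step 1: max=7/3, min=2, spread=1/3
  -> spread < 1/2 first at step 1
Step 2: max=547/240, min=2, spread=67/240
Step 3: max=4757/2160, min=407/200, spread=1807/10800
Step 4: max=1885963/864000, min=11161/5400, spread=33401/288000
Step 5: max=16781933/7776000, min=1123391/540000, spread=3025513/38880000
Step 6: max=6685726867/3110400000, min=60355949/28800000, spread=53531/995328
Step 7: max=399280925849/186624000000, min=16343116051/7776000000, spread=450953/11943936
Step 8: max=23903783560603/11197440000000, min=1967248610519/933120000000, spread=3799043/143327232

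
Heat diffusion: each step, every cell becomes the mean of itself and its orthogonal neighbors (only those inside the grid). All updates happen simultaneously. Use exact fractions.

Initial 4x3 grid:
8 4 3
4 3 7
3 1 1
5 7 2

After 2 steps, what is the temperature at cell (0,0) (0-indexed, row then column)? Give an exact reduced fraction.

Answer: 43/9

Derivation:
Step 1: cell (0,0) = 16/3
Step 2: cell (0,0) = 43/9
Full grid after step 2:
  43/9 183/40 38/9
  1013/240 193/50 883/240
  63/16 331/100 151/48
  4 181/48 59/18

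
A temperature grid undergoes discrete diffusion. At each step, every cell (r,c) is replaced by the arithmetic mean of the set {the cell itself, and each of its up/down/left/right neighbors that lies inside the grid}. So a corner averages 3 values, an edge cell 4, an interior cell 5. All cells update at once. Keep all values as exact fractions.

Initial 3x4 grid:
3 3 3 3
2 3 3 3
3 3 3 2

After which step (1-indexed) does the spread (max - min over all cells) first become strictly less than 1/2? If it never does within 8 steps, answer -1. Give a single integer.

Answer: 1

Derivation:
Step 1: max=3, min=8/3, spread=1/3
  -> spread < 1/2 first at step 1
Step 2: max=3, min=653/240, spread=67/240
Step 3: max=421/144, min=2999/1080, spread=317/2160
Step 4: max=34877/12000, min=2422949/864000, spread=17639/172800
Step 5: max=7485913/2592000, min=21851359/7776000, spread=30319/388800
Step 6: max=447133147/155520000, min=1316727041/466560000, spread=61681/1166400
Step 7: max=330721433/115200000, min=79100973019/27993600000, spread=1580419/34992000
Step 8: max=1603967985707/559872000000, min=4755441805121/1679616000000, spread=7057769/209952000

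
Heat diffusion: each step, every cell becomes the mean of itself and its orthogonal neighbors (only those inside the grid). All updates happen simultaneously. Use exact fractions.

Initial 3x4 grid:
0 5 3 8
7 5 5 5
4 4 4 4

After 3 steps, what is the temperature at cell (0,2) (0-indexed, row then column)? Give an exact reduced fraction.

Step 1: cell (0,2) = 21/4
Step 2: cell (0,2) = 547/120
Step 3: cell (0,2) = 8669/1800
Full grid after step 3:
  509/120 2543/600 8669/1800 1333/270
  5081/1200 2279/500 13739/3000 35761/7200
  1637/360 881/200 8369/1800 2501/540

Answer: 8669/1800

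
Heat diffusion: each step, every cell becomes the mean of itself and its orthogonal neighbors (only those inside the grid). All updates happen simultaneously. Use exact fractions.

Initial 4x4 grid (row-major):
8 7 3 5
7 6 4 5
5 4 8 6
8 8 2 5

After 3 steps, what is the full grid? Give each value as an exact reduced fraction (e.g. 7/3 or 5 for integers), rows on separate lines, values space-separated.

After step 1:
  22/3 6 19/4 13/3
  13/2 28/5 26/5 5
  6 31/5 24/5 6
  7 11/2 23/4 13/3
After step 2:
  119/18 1421/240 1217/240 169/36
  763/120 59/10 507/100 77/15
  257/40 281/50 559/100 151/30
  37/6 489/80 1223/240 193/36
After step 3:
  13601/2160 8461/1440 37361/7200 10727/2160
  4553/720 34643/6000 32117/6000 8969/1800
  2457/400 11859/2000 31691/6000 9503/1800
  4489/720 4599/800 39887/7200 11153/2160

Answer: 13601/2160 8461/1440 37361/7200 10727/2160
4553/720 34643/6000 32117/6000 8969/1800
2457/400 11859/2000 31691/6000 9503/1800
4489/720 4599/800 39887/7200 11153/2160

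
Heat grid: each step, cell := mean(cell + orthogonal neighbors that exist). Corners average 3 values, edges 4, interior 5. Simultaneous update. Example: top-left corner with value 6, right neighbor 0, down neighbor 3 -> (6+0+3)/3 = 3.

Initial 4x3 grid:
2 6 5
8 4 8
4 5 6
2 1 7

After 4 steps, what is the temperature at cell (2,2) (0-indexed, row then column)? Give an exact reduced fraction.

Answer: 1079989/216000

Derivation:
Step 1: cell (2,2) = 13/2
Step 2: cell (2,2) = 251/48
Step 3: cell (2,2) = 38587/7200
Step 4: cell (2,2) = 1079989/216000
Full grid after step 4:
  646849/129600 4621351/864000 705349/129600
  1060409/216000 1816169/360000 1183409/216000
  939989/216000 192491/40000 1079989/216000
  539779/129600 1241807/288000 618479/129600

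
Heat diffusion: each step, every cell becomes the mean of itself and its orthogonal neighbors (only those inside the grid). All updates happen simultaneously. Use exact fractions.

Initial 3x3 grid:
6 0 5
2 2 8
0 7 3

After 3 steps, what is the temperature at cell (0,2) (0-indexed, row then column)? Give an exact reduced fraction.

Answer: 8783/2160

Derivation:
Step 1: cell (0,2) = 13/3
Step 2: cell (0,2) = 145/36
Step 3: cell (0,2) = 8783/2160
Full grid after step 3:
  6703/2160 16507/4800 8783/2160
  21673/7200 7409/2000 29873/7200
  391/120 551/150 1573/360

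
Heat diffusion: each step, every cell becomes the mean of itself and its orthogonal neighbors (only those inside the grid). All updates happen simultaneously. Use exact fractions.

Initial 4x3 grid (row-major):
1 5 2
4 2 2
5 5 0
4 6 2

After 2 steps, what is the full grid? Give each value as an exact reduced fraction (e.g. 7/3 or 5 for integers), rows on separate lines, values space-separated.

After step 1:
  10/3 5/2 3
  3 18/5 3/2
  9/2 18/5 9/4
  5 17/4 8/3
After step 2:
  53/18 373/120 7/3
  433/120 71/25 207/80
  161/40 91/25 601/240
  55/12 931/240 55/18

Answer: 53/18 373/120 7/3
433/120 71/25 207/80
161/40 91/25 601/240
55/12 931/240 55/18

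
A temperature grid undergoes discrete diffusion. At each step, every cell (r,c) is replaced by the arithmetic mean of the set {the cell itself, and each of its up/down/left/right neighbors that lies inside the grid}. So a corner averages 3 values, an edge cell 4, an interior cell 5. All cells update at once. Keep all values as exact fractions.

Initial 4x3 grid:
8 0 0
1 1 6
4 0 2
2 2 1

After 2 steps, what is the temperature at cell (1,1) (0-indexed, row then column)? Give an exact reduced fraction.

Answer: 57/25

Derivation:
Step 1: cell (1,1) = 8/5
Step 2: cell (1,1) = 57/25
Full grid after step 2:
  35/12 177/80 13/6
  197/80 57/25 81/40
  583/240 173/100 239/120
  17/9 443/240 31/18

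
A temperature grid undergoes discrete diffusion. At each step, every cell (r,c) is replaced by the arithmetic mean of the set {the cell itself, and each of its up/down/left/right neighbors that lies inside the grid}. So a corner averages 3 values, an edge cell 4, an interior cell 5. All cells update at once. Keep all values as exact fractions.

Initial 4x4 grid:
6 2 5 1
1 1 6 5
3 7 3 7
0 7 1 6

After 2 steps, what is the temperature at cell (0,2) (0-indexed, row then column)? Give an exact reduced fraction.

Answer: 11/3

Derivation:
Step 1: cell (0,2) = 7/2
Step 2: cell (0,2) = 11/3
Full grid after step 2:
  37/12 67/20 11/3 143/36
  119/40 357/100 409/100 53/12
  391/120 189/50 9/2 73/15
  59/18 233/60 131/30 85/18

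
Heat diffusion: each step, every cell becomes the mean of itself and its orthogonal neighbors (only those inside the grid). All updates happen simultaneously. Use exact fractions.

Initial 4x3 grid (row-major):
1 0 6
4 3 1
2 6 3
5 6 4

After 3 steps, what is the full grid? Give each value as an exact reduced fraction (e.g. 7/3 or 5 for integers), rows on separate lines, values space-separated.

After step 1:
  5/3 5/2 7/3
  5/2 14/5 13/4
  17/4 4 7/2
  13/3 21/4 13/3
After step 2:
  20/9 93/40 97/36
  673/240 301/100 713/240
  181/48 99/25 181/48
  83/18 215/48 157/36
After step 3:
  5293/2160 6151/2400 5753/2160
  21253/7200 1507/500 22403/7200
  27263/7200 22789/6000 27113/7200
  463/108 62681/14400 227/54

Answer: 5293/2160 6151/2400 5753/2160
21253/7200 1507/500 22403/7200
27263/7200 22789/6000 27113/7200
463/108 62681/14400 227/54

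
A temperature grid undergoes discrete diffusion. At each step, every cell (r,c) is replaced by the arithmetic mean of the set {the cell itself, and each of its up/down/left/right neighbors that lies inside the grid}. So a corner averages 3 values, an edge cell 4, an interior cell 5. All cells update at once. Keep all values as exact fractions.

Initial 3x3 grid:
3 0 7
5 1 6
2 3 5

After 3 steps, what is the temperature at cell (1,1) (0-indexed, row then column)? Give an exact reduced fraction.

Step 1: cell (1,1) = 3
Step 2: cell (1,1) = 16/5
Step 3: cell (1,1) = 339/100
Full grid after step 3:
  637/216 3133/960 815/216
  2833/960 339/100 1231/320
  671/216 1091/320 841/216

Answer: 339/100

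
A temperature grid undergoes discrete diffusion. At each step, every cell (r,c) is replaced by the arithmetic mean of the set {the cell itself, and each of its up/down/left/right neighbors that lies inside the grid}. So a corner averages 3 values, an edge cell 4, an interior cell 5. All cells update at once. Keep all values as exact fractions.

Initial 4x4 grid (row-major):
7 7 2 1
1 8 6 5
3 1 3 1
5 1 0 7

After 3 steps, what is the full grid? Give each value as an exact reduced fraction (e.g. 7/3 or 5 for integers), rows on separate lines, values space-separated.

Answer: 383/80 1439/300 3677/900 8173/2160
3499/800 8161/2000 23851/6000 24811/7200
1541/480 6779/2000 18457/6000 23827/7200
2029/720 617/240 10391/3600 6127/2160

Derivation:
After step 1:
  5 6 4 8/3
  19/4 23/5 24/5 13/4
  5/2 16/5 11/5 4
  3 7/4 11/4 8/3
After step 2:
  21/4 49/10 131/30 119/36
  337/80 467/100 377/100 883/240
  269/80 57/20 339/100 727/240
  29/12 107/40 281/120 113/36
After step 3:
  383/80 1439/300 3677/900 8173/2160
  3499/800 8161/2000 23851/6000 24811/7200
  1541/480 6779/2000 18457/6000 23827/7200
  2029/720 617/240 10391/3600 6127/2160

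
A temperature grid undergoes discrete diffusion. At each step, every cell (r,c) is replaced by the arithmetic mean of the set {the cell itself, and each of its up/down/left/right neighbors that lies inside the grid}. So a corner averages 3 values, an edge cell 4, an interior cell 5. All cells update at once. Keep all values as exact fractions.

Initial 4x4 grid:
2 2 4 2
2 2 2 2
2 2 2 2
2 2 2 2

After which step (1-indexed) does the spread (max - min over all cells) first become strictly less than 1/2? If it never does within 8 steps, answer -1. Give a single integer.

Answer: 3

Derivation:
Step 1: max=8/3, min=2, spread=2/3
Step 2: max=151/60, min=2, spread=31/60
Step 3: max=1291/540, min=2, spread=211/540
  -> spread < 1/2 first at step 3
Step 4: max=124843/54000, min=2, spread=16843/54000
Step 5: max=1110643/486000, min=9079/4500, spread=130111/486000
Step 6: max=32802367/14580000, min=547159/270000, spread=3255781/14580000
Step 7: max=975153691/437400000, min=551107/270000, spread=82360351/437400000
Step 8: max=28995316891/13122000000, min=99706441/48600000, spread=2074577821/13122000000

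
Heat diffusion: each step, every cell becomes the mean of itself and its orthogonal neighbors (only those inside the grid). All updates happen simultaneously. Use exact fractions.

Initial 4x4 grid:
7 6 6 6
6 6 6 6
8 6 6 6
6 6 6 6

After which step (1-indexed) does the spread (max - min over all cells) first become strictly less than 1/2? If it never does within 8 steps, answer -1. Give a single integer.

Step 1: max=27/4, min=6, spread=3/4
Step 2: max=1579/240, min=6, spread=139/240
Step 3: max=46259/7200, min=6, spread=3059/7200
  -> spread < 1/2 first at step 3
Step 4: max=1376977/216000, min=3009/500, spread=77089/216000
Step 5: max=40958123/6480000, min=543407/90000, spread=1832819/6480000
Step 6: max=1224518299/194400000, min=2617297/432000, spread=46734649/194400000
Step 7: max=36583328479/5832000000, min=98404523/16200000, spread=1157700199/5832000000
Step 8: max=1094865154327/174960000000, min=59201921561/9720000000, spread=29230566229/174960000000

Answer: 3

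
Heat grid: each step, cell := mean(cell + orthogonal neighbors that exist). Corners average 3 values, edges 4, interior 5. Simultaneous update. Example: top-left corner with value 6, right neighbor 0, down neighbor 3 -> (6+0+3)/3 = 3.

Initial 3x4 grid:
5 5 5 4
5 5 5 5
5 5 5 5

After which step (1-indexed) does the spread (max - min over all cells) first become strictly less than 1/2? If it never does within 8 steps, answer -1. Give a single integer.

Answer: 1

Derivation:
Step 1: max=5, min=14/3, spread=1/3
  -> spread < 1/2 first at step 1
Step 2: max=5, min=85/18, spread=5/18
Step 3: max=5, min=1039/216, spread=41/216
Step 4: max=5, min=125383/25920, spread=4217/25920
Step 5: max=35921/7200, min=7566851/1555200, spread=38417/311040
Step 6: max=717403/144000, min=455359789/93312000, spread=1903471/18662400
Step 7: max=21484241/4320000, min=27392610911/5598720000, spread=18038617/223948800
Step 8: max=1931073241/388800000, min=1646347817149/335923200000, spread=883978523/13436928000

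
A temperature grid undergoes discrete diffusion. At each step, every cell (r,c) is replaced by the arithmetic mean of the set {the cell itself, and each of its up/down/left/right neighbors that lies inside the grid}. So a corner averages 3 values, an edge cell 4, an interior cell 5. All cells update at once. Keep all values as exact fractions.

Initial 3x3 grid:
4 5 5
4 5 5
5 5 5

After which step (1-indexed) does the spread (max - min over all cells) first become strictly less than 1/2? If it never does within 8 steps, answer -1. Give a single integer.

Step 1: max=5, min=13/3, spread=2/3
Step 2: max=5, min=163/36, spread=17/36
  -> spread < 1/2 first at step 2
Step 3: max=889/180, min=9953/2160, spread=143/432
Step 4: max=13237/2700, min=605251/129600, spread=1205/5184
Step 5: max=350459/72000, min=36580697/7776000, spread=10151/62208
Step 6: max=94190791/19440000, min=2207130859/466560000, spread=85517/746496
Step 7: max=11262246329/2332800000, min=132895609073/27993600000, spread=720431/8957952
Step 8: max=28087838137/5832000000, min=7994465805331/1679616000000, spread=6069221/107495424

Answer: 2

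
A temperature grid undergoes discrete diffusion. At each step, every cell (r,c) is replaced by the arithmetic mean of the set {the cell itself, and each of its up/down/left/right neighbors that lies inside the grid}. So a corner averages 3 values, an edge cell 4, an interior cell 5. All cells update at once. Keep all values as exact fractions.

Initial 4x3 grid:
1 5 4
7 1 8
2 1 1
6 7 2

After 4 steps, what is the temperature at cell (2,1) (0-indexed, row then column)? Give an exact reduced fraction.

Answer: 660083/180000

Derivation:
Step 1: cell (2,1) = 12/5
Step 2: cell (2,1) = 89/25
Step 3: cell (2,1) = 20399/6000
Step 4: cell (2,1) = 660083/180000
Full grid after step 4:
  472951/129600 370181/96000 492101/129600
  804761/216000 430147/120000 406943/108000
  87229/24000 660083/180000 376093/108000
  27437/7200 777701/216000 115579/32400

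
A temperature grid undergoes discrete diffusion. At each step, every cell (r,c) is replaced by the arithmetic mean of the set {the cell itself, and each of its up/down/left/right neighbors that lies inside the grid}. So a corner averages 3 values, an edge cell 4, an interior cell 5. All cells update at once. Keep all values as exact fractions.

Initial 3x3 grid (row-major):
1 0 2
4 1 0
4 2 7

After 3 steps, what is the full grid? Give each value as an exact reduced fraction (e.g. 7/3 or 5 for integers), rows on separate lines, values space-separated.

Answer: 1847/1080 5827/3600 1607/1080
5543/2400 6173/3000 15229/7200
733/270 19979/7200 77/30

Derivation:
After step 1:
  5/3 1 2/3
  5/2 7/5 5/2
  10/3 7/2 3
After step 2:
  31/18 71/60 25/18
  89/40 109/50 227/120
  28/9 337/120 3
After step 3:
  1847/1080 5827/3600 1607/1080
  5543/2400 6173/3000 15229/7200
  733/270 19979/7200 77/30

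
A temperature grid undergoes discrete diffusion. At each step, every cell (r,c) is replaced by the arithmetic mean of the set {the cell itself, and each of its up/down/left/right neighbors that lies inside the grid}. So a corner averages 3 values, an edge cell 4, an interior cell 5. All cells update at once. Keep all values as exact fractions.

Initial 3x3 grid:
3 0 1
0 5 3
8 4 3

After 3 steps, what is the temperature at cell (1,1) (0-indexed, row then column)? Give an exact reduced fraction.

Answer: 16951/6000

Derivation:
Step 1: cell (1,1) = 12/5
Step 2: cell (1,1) = 333/100
Step 3: cell (1,1) = 16951/6000
Full grid after step 3:
  187/80 34873/14400 4649/2160
  1293/400 16951/6000 10637/3600
  163/45 3403/900 449/135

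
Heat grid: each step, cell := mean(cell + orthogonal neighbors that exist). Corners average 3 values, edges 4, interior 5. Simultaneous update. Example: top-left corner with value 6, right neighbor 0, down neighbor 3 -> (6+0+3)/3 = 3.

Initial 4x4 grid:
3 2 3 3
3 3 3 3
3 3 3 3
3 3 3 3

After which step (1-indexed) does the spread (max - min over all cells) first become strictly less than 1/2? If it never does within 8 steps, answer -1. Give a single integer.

Answer: 1

Derivation:
Step 1: max=3, min=8/3, spread=1/3
  -> spread < 1/2 first at step 1
Step 2: max=3, min=329/120, spread=31/120
Step 3: max=3, min=3029/1080, spread=211/1080
Step 4: max=3, min=307157/108000, spread=16843/108000
Step 5: max=26921/9000, min=2777357/972000, spread=130111/972000
Step 6: max=1612841/540000, min=83837633/29160000, spread=3255781/29160000
Step 7: max=1608893/540000, min=2524046309/874800000, spread=82360351/874800000
Step 8: max=289093559/97200000, min=75980683109/26244000000, spread=2074577821/26244000000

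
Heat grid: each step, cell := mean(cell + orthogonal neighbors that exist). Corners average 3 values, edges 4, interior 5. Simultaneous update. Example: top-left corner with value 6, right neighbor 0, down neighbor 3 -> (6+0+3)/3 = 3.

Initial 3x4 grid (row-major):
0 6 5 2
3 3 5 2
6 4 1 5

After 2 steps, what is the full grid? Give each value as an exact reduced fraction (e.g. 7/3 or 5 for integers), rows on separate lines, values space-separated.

After step 1:
  3 7/2 9/2 3
  3 21/5 16/5 7/2
  13/3 7/2 15/4 8/3
After step 2:
  19/6 19/5 71/20 11/3
  109/30 87/25 383/100 371/120
  65/18 947/240 787/240 119/36

Answer: 19/6 19/5 71/20 11/3
109/30 87/25 383/100 371/120
65/18 947/240 787/240 119/36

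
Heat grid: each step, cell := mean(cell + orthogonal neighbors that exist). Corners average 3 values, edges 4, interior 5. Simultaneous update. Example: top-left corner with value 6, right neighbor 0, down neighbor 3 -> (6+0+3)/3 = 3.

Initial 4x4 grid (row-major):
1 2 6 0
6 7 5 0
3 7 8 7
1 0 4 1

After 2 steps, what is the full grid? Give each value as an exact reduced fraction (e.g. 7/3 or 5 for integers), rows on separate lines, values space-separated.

After step 1:
  3 4 13/4 2
  17/4 27/5 26/5 3
  17/4 5 31/5 4
  4/3 3 13/4 4
After step 2:
  15/4 313/80 289/80 11/4
  169/40 477/100 461/100 71/20
  89/24 477/100 473/100 43/10
  103/36 151/48 329/80 15/4

Answer: 15/4 313/80 289/80 11/4
169/40 477/100 461/100 71/20
89/24 477/100 473/100 43/10
103/36 151/48 329/80 15/4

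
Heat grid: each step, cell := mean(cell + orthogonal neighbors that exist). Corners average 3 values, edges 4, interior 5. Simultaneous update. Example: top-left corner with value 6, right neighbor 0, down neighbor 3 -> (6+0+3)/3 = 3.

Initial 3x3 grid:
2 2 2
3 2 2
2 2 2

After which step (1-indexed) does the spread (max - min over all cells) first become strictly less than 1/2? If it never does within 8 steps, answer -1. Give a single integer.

Answer: 1

Derivation:
Step 1: max=7/3, min=2, spread=1/3
  -> spread < 1/2 first at step 1
Step 2: max=547/240, min=2, spread=67/240
Step 3: max=4757/2160, min=407/200, spread=1807/10800
Step 4: max=1885963/864000, min=11161/5400, spread=33401/288000
Step 5: max=16781933/7776000, min=1123391/540000, spread=3025513/38880000
Step 6: max=6685726867/3110400000, min=60355949/28800000, spread=53531/995328
Step 7: max=399280925849/186624000000, min=16343116051/7776000000, spread=450953/11943936
Step 8: max=23903783560603/11197440000000, min=1967248610519/933120000000, spread=3799043/143327232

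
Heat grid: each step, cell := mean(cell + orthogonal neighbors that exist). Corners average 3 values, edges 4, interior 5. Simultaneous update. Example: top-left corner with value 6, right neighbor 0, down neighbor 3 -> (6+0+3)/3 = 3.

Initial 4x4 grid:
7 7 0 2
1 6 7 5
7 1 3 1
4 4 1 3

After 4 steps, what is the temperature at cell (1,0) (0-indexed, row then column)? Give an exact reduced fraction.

Answer: 78791/18000

Derivation:
Step 1: cell (1,0) = 21/4
Step 2: cell (1,0) = 179/40
Step 3: cell (1,0) = 2789/600
Step 4: cell (1,0) = 78791/18000
Full grid after step 4:
  50083/10800 156107/36000 85133/21600 231917/64800
  78791/18000 126203/30000 659219/180000 146809/43200
  14731/3600 73571/20000 150559/45000 645229/216000
  79799/21600 3347/960 640579/216000 457/162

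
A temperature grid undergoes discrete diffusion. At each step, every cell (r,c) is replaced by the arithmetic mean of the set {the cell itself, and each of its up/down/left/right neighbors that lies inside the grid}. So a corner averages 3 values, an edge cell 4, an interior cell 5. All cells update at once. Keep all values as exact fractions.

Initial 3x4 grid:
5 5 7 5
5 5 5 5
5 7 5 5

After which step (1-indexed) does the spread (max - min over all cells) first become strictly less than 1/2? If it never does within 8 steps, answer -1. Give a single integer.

Step 1: max=17/3, min=5, spread=2/3
Step 2: max=331/60, min=31/6, spread=7/20
  -> spread < 1/2 first at step 2
Step 3: max=9727/1800, min=947/180, spread=257/1800
Step 4: max=145217/27000, min=3181/600, spread=259/3375
Step 5: max=4342739/810000, min=53923/10125, spread=3211/90000
Step 6: max=32529197/6075000, min=25935881/4860000, spread=437383/24300000
Step 7: max=7801839067/1458000000, min=519277043/97200000, spread=6341711/729000000
Step 8: max=233983425439/43740000000, min=93517905211/17496000000, spread=125774941/29160000000

Answer: 2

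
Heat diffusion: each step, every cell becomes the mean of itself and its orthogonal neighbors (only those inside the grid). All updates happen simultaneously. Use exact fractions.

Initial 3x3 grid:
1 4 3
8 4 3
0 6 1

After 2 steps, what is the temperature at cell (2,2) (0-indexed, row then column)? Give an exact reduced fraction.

Answer: 53/18

Derivation:
Step 1: cell (2,2) = 10/3
Step 2: cell (2,2) = 53/18
Full grid after step 2:
  127/36 47/12 109/36
  69/16 67/20 173/48
  32/9 63/16 53/18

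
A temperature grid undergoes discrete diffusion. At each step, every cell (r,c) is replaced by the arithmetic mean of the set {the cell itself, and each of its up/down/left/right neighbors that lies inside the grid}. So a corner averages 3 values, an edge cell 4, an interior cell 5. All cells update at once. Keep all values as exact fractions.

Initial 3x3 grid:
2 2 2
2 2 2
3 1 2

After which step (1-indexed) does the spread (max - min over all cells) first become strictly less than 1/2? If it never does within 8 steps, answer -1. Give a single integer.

Step 1: max=9/4, min=5/3, spread=7/12
Step 2: max=25/12, min=28/15, spread=13/60
  -> spread < 1/2 first at step 2
Step 3: max=9827/4800, min=253/135, spread=7483/43200
Step 4: max=87457/43200, min=207779/108000, spread=21727/216000
Step 5: max=11522681/5760000, min=1876289/972000, spread=10906147/155520000
Step 6: max=310334713/155520000, min=227079941/116640000, spread=36295/746496
Step 7: max=18530162411/9331200000, min=3414684163/1749600000, spread=305773/8957952
Step 8: max=1109682305617/559872000000, min=822199420619/419904000000, spread=2575951/107495424

Answer: 2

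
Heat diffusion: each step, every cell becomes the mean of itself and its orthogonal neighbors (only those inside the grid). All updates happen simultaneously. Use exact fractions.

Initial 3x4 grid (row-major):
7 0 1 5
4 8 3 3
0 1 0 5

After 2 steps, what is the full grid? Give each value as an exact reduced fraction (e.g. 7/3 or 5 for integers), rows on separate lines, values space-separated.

Answer: 149/36 787/240 49/16 37/12
797/240 86/25 147/50 19/6
26/9 281/120 61/24 107/36

Derivation:
After step 1:
  11/3 4 9/4 3
  19/4 16/5 3 4
  5/3 9/4 9/4 8/3
After step 2:
  149/36 787/240 49/16 37/12
  797/240 86/25 147/50 19/6
  26/9 281/120 61/24 107/36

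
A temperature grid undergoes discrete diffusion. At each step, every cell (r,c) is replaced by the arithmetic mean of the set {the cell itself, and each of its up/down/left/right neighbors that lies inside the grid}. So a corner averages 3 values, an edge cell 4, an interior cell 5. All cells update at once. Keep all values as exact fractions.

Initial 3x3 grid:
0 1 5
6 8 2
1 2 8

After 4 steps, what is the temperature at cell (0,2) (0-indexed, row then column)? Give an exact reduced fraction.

Step 1: cell (0,2) = 8/3
Step 2: cell (0,2) = 143/36
Step 3: cell (0,2) = 7993/2160
Step 4: cell (0,2) = 502451/129600
Full grid after step 4:
  451051/129600 511607/144000 502451/129600
  3058517/864000 467893/120000 3447517/864000
  27607/7200 1139839/288000 91921/21600

Answer: 502451/129600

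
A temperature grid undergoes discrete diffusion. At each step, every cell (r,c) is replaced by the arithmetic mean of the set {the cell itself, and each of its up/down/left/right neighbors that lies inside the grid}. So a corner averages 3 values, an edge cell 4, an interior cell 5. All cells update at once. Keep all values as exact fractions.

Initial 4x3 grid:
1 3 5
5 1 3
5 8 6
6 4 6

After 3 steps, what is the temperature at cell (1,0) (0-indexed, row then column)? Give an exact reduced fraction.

Answer: 4543/1200

Derivation:
Step 1: cell (1,0) = 3
Step 2: cell (1,0) = 4
Step 3: cell (1,0) = 4543/1200
Full grid after step 3:
  27/8 23473/7200 98/27
  4543/1200 6151/1500 1813/450
  5903/1200 14287/3000 2273/450
  313/60 19759/3600 5719/1080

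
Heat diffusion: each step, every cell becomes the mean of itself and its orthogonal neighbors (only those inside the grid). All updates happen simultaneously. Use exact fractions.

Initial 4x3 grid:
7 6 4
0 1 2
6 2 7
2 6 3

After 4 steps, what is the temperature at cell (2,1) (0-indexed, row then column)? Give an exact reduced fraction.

Step 1: cell (2,1) = 22/5
Step 2: cell (2,1) = 317/100
Step 3: cell (2,1) = 7661/2000
Step 4: cell (2,1) = 433279/120000
Full grid after step 4:
  241871/64800 1579219/432000 81607/21600
  11903/3375 667181/180000 130757/36000
  49807/13500 433279/120000 418081/108000
  476927/129600 376627/96000 503227/129600

Answer: 433279/120000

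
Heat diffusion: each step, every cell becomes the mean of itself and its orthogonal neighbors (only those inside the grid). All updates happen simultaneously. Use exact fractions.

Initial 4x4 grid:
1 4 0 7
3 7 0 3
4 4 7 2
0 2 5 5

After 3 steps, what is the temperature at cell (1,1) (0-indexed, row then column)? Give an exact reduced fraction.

Answer: 20011/6000

Derivation:
Step 1: cell (1,1) = 18/5
Step 2: cell (1,1) = 371/100
Step 3: cell (1,1) = 20011/6000
Full grid after step 3:
  6721/2160 23353/7200 22361/7200 434/135
  12029/3600 20011/6000 5327/1500 24311/7200
  751/240 1827/500 7367/2000 9421/2400
  47/15 267/80 4753/1200 2837/720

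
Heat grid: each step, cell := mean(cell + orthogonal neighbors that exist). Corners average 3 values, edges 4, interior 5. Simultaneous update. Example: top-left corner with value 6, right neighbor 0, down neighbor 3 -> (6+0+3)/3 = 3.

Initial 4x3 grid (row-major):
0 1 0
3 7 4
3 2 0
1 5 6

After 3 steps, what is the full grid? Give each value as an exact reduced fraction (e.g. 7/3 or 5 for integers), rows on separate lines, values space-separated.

After step 1:
  4/3 2 5/3
  13/4 17/5 11/4
  9/4 17/5 3
  3 7/2 11/3
After step 2:
  79/36 21/10 77/36
  307/120 74/25 649/240
  119/40 311/100 769/240
  35/12 407/120 61/18
After step 3:
  2467/1080 1409/600 4999/2160
  9619/3600 5373/2000 19813/7200
  289/100 18769/6000 22333/7200
  557/180 23053/7200 7189/2160

Answer: 2467/1080 1409/600 4999/2160
9619/3600 5373/2000 19813/7200
289/100 18769/6000 22333/7200
557/180 23053/7200 7189/2160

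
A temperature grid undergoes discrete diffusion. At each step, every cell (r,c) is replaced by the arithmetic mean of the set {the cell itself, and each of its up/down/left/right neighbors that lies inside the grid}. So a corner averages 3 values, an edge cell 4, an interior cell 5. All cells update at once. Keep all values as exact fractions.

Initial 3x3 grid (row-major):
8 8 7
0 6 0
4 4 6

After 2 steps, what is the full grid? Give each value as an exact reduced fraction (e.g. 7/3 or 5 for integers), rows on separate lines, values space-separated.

Answer: 205/36 1271/240 17/3
161/40 251/50 1001/240
73/18 73/20 157/36

Derivation:
After step 1:
  16/3 29/4 5
  9/2 18/5 19/4
  8/3 5 10/3
After step 2:
  205/36 1271/240 17/3
  161/40 251/50 1001/240
  73/18 73/20 157/36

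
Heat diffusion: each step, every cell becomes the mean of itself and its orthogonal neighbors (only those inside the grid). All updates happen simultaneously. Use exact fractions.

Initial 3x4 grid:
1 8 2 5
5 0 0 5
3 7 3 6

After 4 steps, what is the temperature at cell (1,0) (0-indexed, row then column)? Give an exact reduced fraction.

Step 1: cell (1,0) = 9/4
Step 2: cell (1,0) = 191/48
Step 3: cell (1,0) = 9757/2880
Step 4: cell (1,0) = 628391/172800
Full grid after step 4:
  88987/25920 4777/1350 1031/300 2641/720
  628391/172800 246079/72000 131357/36000 9809/2700
  30839/8640 53263/14400 155789/43200 49493/12960

Answer: 628391/172800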